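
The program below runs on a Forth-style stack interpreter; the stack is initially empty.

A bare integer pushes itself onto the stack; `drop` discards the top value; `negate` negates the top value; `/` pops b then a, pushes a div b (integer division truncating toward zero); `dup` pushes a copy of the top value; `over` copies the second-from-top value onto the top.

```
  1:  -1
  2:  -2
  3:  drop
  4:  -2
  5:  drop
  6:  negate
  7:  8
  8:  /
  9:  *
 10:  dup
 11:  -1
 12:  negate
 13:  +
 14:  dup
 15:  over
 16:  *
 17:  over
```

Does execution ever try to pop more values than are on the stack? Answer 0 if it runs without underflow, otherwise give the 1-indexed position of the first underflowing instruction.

-1     : -1
-2     : -1 -2
drop   : -1
-2     : -1 -2
drop   : -1
negate : 1
8      : 1 8
/      : 0
*  — needs 2 operands, stack has 1 → underflow

9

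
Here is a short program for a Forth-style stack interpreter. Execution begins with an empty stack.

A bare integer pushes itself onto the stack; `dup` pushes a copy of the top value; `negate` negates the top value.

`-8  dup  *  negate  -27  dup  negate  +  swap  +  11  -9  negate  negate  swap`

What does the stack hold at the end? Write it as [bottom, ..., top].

[-64, -9, 11]

-8     -> [-8]
dup    -> [-8, -8]
*      -> [64]
negate -> [-64]
-27    -> [-64, -27]
dup    -> [-64, -27, -27]
negate -> [-64, -27, 27]
+      -> [-64, 0]
swap   -> [0, -64]
+      -> [-64]
11     -> [-64, 11]
-9     -> [-64, 11, -9]
negate -> [-64, 11, 9]
negate -> [-64, 11, -9]
swap   -> [-64, -9, 11]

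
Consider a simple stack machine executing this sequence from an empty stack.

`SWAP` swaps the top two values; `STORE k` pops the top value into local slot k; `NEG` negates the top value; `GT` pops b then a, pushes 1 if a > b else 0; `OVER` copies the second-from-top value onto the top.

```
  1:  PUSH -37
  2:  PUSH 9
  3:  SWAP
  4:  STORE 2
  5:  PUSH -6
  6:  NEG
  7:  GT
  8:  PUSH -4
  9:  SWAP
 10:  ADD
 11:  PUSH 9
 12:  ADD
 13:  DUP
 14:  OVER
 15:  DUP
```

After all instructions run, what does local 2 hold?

PUSH -37 → [-37]
PUSH 9   → [-37, 9]
SWAP     → [9, -37]
STORE 2  → [9]
PUSH -6  → [9, -6]
NEG      → [9, 6]
GT       → [1]
PUSH -4  → [1, -4]
SWAP     → [-4, 1]
ADD      → [-3]
PUSH 9   → [-3, 9]
ADD      → [6]
DUP      → [6, 6]
OVER     → [6, 6, 6]
DUP      → [6, 6, 6, 6]

-37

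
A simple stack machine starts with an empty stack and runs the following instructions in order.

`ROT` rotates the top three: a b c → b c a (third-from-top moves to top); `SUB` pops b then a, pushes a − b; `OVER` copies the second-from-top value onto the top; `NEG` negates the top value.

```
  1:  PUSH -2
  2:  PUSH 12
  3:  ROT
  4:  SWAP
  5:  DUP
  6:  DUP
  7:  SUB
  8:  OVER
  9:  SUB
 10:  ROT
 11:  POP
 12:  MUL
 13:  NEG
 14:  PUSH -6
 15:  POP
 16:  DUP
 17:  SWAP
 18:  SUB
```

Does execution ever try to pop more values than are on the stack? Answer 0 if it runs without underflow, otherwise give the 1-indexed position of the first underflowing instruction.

PUSH -2 → -2
PUSH 12 → -2 12
ROT  — needs 3 operands, stack has 2 → underflow

3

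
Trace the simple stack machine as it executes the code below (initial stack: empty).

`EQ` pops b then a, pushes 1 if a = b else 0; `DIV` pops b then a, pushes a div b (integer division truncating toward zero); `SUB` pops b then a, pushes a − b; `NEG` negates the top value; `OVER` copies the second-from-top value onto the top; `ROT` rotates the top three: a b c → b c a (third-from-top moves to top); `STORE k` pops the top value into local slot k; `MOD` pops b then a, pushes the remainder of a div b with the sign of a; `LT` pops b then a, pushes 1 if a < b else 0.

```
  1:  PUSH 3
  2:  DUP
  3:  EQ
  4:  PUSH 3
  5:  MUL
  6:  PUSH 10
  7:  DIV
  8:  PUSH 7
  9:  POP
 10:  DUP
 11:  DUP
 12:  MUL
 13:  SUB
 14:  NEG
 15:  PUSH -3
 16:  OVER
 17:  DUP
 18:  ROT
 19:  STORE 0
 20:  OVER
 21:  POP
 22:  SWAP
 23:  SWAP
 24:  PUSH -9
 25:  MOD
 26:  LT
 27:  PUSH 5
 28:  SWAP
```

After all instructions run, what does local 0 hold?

PUSH 3  : 3
DUP     : 3 3
EQ      : 1
PUSH 3  : 1 3
MUL     : 3
PUSH 10 : 3 10
DIV     : 0
PUSH 7  : 0 7
POP     : 0
DUP     : 0 0
DUP     : 0 0 0
MUL     : 0 0
SUB     : 0
NEG     : 0
PUSH -3 : 0 -3
OVER    : 0 -3 0
DUP     : 0 -3 0 0
ROT     : 0 0 0 -3
STORE 0 : 0 0 0
OVER    : 0 0 0 0
POP     : 0 0 0
SWAP    : 0 0 0
SWAP    : 0 0 0
PUSH -9 : 0 0 0 -9
MOD     : 0 0 0
LT      : 0 0
PUSH 5  : 0 0 5
SWAP    : 0 5 0

-3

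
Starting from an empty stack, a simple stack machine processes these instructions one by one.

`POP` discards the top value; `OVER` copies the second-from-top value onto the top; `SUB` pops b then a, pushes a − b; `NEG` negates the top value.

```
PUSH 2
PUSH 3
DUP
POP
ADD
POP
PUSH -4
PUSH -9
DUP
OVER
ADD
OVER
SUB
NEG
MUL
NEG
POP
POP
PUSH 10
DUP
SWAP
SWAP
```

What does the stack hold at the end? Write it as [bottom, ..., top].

PUSH 2   [2]
PUSH 3   [2, 3]
DUP      [2, 3, 3]
POP      [2, 3]
ADD      [5]
POP      []
PUSH -4  [-4]
PUSH -9  [-4, -9]
DUP      [-4, -9, -9]
OVER     [-4, -9, -9, -9]
ADD      [-4, -9, -18]
OVER     [-4, -9, -18, -9]
SUB      [-4, -9, -9]
NEG      [-4, -9, 9]
MUL      [-4, -81]
NEG      [-4, 81]
POP      [-4]
POP      []
PUSH 10  [10]
DUP      [10, 10]
SWAP     [10, 10]
SWAP     [10, 10]

[10, 10]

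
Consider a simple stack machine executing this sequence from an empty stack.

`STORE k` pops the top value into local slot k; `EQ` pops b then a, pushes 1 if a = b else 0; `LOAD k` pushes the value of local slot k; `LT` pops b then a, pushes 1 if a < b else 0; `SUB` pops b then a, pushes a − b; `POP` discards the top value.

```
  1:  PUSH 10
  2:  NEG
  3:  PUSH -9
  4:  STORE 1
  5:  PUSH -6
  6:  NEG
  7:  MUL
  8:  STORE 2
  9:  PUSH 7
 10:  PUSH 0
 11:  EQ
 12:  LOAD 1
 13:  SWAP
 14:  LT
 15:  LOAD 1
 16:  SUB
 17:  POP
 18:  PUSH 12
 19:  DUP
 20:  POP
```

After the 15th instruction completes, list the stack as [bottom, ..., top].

PUSH 10 → [10]
NEG     → [-10]
PUSH -9 → [-10, -9]
STORE 1 → [-10]
PUSH -6 → [-10, -6]
NEG     → [-10, 6]
MUL     → [-60]
STORE 2 → []
PUSH 7  → [7]
PUSH 0  → [7, 0]
EQ      → [0]
LOAD 1  → [0, -9]
SWAP    → [-9, 0]
LT      → [1]
LOAD 1  → [1, -9]

[1, -9]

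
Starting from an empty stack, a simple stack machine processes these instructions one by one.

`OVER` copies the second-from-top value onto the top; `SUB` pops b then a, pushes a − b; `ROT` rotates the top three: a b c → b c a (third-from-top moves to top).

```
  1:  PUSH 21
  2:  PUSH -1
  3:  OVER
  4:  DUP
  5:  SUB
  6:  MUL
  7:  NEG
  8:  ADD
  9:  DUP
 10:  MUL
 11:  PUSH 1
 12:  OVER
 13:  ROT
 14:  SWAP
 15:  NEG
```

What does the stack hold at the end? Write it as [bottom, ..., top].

PUSH 21 -> [21]
PUSH -1 -> [21, -1]
OVER    -> [21, -1, 21]
DUP     -> [21, -1, 21, 21]
SUB     -> [21, -1, 0]
MUL     -> [21, 0]
NEG     -> [21, 0]
ADD     -> [21]
DUP     -> [21, 21]
MUL     -> [441]
PUSH 1  -> [441, 1]
OVER    -> [441, 1, 441]
ROT     -> [1, 441, 441]
SWAP    -> [1, 441, 441]
NEG     -> [1, 441, -441]

[1, 441, -441]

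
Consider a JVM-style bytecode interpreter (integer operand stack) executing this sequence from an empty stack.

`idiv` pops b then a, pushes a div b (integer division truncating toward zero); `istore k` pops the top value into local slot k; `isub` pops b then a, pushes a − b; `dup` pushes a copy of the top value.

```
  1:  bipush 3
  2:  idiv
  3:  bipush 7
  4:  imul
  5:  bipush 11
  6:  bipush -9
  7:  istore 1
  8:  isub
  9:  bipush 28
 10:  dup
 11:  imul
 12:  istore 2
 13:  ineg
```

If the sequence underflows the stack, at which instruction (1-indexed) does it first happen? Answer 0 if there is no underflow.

2

bipush 3 : [3]
idiv  — needs 2 operands, stack has 1 → underflow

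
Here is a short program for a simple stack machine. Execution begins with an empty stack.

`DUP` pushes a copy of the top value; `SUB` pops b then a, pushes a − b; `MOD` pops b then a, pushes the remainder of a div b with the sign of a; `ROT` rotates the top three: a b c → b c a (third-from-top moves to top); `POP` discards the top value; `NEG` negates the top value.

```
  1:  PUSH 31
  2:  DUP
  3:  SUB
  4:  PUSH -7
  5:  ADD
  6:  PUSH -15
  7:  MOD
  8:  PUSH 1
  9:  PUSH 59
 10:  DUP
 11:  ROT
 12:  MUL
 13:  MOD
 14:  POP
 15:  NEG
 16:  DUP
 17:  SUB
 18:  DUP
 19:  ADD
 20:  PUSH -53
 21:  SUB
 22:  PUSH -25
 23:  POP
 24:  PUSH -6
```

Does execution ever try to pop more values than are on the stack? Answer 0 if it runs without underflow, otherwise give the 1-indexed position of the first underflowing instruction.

PUSH 31   31
DUP       31 31
SUB       0
PUSH -7   0 -7
ADD       -7
PUSH -15  -7 -15
MOD       -7
PUSH 1    -7 1
PUSH 59   -7 1 59
DUP       -7 1 59 59
ROT       -7 59 59 1
MUL       -7 59 59
MOD       -7 0
POP       -7
NEG       7
DUP       7 7
SUB       0
DUP       0 0
ADD       0
PUSH -53  0 -53
SUB       53
PUSH -25  53 -25
POP       53
PUSH -6   53 -6

0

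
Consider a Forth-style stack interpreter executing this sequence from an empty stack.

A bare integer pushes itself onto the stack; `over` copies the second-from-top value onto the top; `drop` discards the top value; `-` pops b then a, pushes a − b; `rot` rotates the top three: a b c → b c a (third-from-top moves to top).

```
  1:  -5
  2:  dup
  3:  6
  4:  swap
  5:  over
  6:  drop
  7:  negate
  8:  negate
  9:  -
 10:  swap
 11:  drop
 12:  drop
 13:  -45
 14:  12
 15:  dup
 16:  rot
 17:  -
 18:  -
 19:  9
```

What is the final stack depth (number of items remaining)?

2

-5     → -5
dup    → -5 -5
6      → -5 -5 6
swap   → -5 6 -5
over   → -5 6 -5 6
drop   → -5 6 -5
negate → -5 6 5
negate → -5 6 -5
-      → -5 11
swap   → 11 -5
drop   → 11
drop   → (empty)
-45    → -45
12     → -45 12
dup    → -45 12 12
rot    → 12 12 -45
-      → 12 57
-      → -45
9      → -45 9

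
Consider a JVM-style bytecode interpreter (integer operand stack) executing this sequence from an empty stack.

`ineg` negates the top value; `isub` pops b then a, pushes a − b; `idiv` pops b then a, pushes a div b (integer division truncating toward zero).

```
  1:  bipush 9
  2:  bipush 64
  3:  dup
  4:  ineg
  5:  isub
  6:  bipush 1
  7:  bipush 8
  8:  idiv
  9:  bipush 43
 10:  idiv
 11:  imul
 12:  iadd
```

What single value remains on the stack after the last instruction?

9

bipush 9  : 9
bipush 64 : 9 64
dup       : 9 64 64
ineg      : 9 64 -64
isub      : 9 128
bipush 1  : 9 128 1
bipush 8  : 9 128 1 8
idiv      : 9 128 0
bipush 43 : 9 128 0 43
idiv      : 9 128 0
imul      : 9 0
iadd      : 9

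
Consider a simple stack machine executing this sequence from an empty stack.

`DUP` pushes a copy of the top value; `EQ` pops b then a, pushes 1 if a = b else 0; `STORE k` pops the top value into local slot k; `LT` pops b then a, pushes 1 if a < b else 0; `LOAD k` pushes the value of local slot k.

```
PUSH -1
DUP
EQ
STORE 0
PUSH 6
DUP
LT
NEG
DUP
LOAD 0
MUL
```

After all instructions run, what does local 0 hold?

PUSH -1 → -1
DUP     → -1 -1
EQ      → 1
STORE 0 → (empty)
PUSH 6  → 6
DUP     → 6 6
LT      → 0
NEG     → 0
DUP     → 0 0
LOAD 0  → 0 0 1
MUL     → 0 0

1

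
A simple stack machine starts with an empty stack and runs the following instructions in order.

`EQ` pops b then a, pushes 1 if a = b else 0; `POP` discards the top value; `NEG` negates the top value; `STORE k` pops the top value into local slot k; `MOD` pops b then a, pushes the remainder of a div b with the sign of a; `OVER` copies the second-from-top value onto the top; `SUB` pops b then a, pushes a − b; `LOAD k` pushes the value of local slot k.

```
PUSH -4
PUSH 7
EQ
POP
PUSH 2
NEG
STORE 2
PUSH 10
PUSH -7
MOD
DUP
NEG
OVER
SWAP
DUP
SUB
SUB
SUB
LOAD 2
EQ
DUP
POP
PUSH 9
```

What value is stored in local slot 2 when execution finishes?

-2

PUSH -4 : [-4]
PUSH 7  : [-4, 7]
EQ      : [0]
POP     : []
PUSH 2  : [2]
NEG     : [-2]
STORE 2 : []
PUSH 10 : [10]
PUSH -7 : [10, -7]
MOD     : [3]
DUP     : [3, 3]
NEG     : [3, -3]
OVER    : [3, -3, 3]
SWAP    : [3, 3, -3]
DUP     : [3, 3, -3, -3]
SUB     : [3, 3, 0]
SUB     : [3, 3]
SUB     : [0]
LOAD 2  : [0, -2]
EQ      : [0]
DUP     : [0, 0]
POP     : [0]
PUSH 9  : [0, 9]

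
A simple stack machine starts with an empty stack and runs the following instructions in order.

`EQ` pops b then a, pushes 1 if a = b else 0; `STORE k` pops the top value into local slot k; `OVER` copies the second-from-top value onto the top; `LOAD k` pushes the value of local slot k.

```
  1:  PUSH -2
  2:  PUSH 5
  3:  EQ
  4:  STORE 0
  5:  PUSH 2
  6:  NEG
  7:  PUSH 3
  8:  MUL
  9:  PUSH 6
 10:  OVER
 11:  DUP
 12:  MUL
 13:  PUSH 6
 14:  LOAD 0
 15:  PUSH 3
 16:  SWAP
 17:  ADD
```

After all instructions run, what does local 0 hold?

0

PUSH -2 : -2
PUSH 5  : -2 5
EQ      : 0
STORE 0 : (empty)
PUSH 2  : 2
NEG     : -2
PUSH 3  : -2 3
MUL     : -6
PUSH 6  : -6 6
OVER    : -6 6 -6
DUP     : -6 6 -6 -6
MUL     : -6 6 36
PUSH 6  : -6 6 36 6
LOAD 0  : -6 6 36 6 0
PUSH 3  : -6 6 36 6 0 3
SWAP    : -6 6 36 6 3 0
ADD     : -6 6 36 6 3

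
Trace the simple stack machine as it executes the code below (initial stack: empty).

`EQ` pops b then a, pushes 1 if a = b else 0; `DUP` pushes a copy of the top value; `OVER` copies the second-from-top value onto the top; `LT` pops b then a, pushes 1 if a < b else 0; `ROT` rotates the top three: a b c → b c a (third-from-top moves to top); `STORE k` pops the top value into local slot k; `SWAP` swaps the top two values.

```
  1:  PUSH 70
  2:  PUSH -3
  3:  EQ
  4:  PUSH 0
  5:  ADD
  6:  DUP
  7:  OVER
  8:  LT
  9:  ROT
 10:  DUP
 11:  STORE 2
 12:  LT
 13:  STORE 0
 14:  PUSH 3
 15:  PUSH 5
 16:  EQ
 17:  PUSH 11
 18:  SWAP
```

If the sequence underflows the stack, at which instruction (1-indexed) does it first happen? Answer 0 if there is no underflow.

PUSH 70 : 70
PUSH -3 : 70 -3
EQ      : 0
PUSH 0  : 0 0
ADD     : 0
DUP     : 0 0
OVER    : 0 0 0
LT      : 0 0
ROT  — needs 3 operands, stack has 2 → underflow

9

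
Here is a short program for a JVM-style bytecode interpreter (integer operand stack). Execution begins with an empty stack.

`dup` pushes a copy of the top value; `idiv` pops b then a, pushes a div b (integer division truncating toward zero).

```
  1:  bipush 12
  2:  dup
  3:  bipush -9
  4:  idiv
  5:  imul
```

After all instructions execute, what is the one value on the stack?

bipush 12 → 12
dup       → 12 12
bipush -9 → 12 12 -9
idiv      → 12 -1
imul      → -12

-12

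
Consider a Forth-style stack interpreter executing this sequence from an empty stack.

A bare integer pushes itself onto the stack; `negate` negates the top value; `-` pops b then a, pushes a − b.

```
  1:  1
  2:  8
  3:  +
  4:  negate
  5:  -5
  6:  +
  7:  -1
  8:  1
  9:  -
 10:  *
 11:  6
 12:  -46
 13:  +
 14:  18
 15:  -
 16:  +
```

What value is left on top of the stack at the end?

1       1
8       1 8
+       9
negate  -9
-5      -9 -5
+       -14
-1      -14 -1
1       -14 -1 1
-       -14 -2
*       28
6       28 6
-46     28 6 -46
+       28 -40
18      28 -40 18
-       28 -58
+       -30

-30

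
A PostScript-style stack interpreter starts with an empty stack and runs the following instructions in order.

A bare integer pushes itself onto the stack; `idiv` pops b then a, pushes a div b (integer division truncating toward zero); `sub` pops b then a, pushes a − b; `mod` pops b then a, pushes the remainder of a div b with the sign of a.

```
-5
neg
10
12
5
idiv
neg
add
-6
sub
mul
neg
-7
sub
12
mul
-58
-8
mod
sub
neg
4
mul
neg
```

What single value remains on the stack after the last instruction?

-5   → -5
neg  → 5
10   → 5 10
12   → 5 10 12
5    → 5 10 12 5
idiv → 5 10 2
neg  → 5 10 -2
add  → 5 8
-6   → 5 8 -6
sub  → 5 14
mul  → 70
neg  → -70
-7   → -70 -7
sub  → -63
12   → -63 12
mul  → -756
-58  → -756 -58
-8   → -756 -58 -8
mod  → -756 -2
sub  → -754
neg  → 754
4    → 754 4
mul  → 3016
neg  → -3016

-3016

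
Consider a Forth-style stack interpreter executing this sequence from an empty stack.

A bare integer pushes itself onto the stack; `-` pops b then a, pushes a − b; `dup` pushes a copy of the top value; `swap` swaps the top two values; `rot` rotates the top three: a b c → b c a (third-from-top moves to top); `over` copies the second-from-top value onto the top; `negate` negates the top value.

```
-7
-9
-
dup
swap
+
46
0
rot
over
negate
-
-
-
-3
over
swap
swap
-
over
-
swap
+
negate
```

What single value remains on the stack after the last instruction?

53

-7     → [-7]
-9     → [-7, -9]
-      → [2]
dup    → [2, 2]
swap   → [2, 2]
+      → [4]
46     → [4, 46]
0      → [4, 46, 0]
rot    → [46, 0, 4]
over   → [46, 0, 4, 0]
negate → [46, 0, 4, 0]
-      → [46, 0, 4]
-      → [46, -4]
-      → [50]
-3     → [50, -3]
over   → [50, -3, 50]
swap   → [50, 50, -3]
swap   → [50, -3, 50]
-      → [50, -53]
over   → [50, -53, 50]
-      → [50, -103]
swap   → [-103, 50]
+      → [-53]
negate → [53]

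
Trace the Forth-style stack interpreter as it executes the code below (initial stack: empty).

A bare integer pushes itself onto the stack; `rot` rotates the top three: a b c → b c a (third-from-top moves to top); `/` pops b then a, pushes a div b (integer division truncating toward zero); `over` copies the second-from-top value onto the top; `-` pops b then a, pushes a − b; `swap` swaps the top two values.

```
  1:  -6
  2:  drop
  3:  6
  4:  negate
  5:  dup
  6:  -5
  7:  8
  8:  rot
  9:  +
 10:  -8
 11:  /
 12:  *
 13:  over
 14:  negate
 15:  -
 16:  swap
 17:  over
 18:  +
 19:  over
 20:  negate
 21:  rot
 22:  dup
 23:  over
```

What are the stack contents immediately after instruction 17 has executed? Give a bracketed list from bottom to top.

-6     : -6
drop   : (empty)
6      : 6
negate : -6
dup    : -6 -6
-5     : -6 -6 -5
8      : -6 -6 -5 8
rot    : -6 -5 8 -6
+      : -6 -5 2
-8     : -6 -5 2 -8
/      : -6 -5 0
*      : -6 0
over   : -6 0 -6
negate : -6 0 6
-      : -6 -6
swap   : -6 -6
over   : -6 -6 -6

[-6, -6, -6]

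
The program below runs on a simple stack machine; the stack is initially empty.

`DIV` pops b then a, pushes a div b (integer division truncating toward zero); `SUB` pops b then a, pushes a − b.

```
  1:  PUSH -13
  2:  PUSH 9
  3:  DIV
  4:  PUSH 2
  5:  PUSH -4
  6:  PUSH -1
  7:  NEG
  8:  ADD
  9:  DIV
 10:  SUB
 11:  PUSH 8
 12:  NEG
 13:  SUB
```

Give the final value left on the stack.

PUSH -13 → [-13]
PUSH 9   → [-13, 9]
DIV      → [-1]
PUSH 2   → [-1, 2]
PUSH -4  → [-1, 2, -4]
PUSH -1  → [-1, 2, -4, -1]
NEG      → [-1, 2, -4, 1]
ADD      → [-1, 2, -3]
DIV      → [-1, 0]
SUB      → [-1]
PUSH 8   → [-1, 8]
NEG      → [-1, -8]
SUB      → [7]

7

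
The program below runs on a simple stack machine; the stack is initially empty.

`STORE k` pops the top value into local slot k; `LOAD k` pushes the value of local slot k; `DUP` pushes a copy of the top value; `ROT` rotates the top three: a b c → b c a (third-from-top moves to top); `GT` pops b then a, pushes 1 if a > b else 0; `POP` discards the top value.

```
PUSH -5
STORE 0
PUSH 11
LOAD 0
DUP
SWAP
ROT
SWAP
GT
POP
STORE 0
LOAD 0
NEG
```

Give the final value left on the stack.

PUSH -5 : -5
STORE 0 : (empty)
PUSH 11 : 11
LOAD 0  : 11 -5
DUP     : 11 -5 -5
SWAP    : 11 -5 -5
ROT     : -5 -5 11
SWAP    : -5 11 -5
GT      : -5 1
POP     : -5
STORE 0 : (empty)
LOAD 0  : -5
NEG     : 5

5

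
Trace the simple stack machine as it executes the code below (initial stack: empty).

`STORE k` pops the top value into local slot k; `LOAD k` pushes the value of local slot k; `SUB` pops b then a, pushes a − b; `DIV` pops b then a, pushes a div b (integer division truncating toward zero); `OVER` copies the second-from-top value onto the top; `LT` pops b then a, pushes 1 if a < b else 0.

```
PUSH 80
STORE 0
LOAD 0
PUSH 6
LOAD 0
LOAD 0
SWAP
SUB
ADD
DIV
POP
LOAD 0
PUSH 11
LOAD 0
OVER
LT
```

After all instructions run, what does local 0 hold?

PUSH 80 : 80
STORE 0 : (empty)
LOAD 0  : 80
PUSH 6  : 80 6
LOAD 0  : 80 6 80
LOAD 0  : 80 6 80 80
SWAP    : 80 6 80 80
SUB     : 80 6 0
ADD     : 80 6
DIV     : 13
POP     : (empty)
LOAD 0  : 80
PUSH 11 : 80 11
LOAD 0  : 80 11 80
OVER    : 80 11 80 11
LT      : 80 11 0

80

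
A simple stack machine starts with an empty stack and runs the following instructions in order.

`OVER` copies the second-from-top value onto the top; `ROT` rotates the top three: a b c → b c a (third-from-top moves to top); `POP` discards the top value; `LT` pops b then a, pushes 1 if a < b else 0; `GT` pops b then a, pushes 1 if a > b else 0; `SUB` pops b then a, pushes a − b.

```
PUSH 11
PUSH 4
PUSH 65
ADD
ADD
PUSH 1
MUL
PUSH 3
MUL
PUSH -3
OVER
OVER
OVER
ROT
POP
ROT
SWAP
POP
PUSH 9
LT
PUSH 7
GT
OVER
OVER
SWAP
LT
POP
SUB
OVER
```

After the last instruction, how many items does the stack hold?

PUSH 11 : [11]
PUSH 4  : [11, 4]
PUSH 65 : [11, 4, 65]
ADD     : [11, 69]
ADD     : [80]
PUSH 1  : [80, 1]
MUL     : [80]
PUSH 3  : [80, 3]
MUL     : [240]
PUSH -3 : [240, -3]
OVER    : [240, -3, 240]
OVER    : [240, -3, 240, -3]
OVER    : [240, -3, 240, -3, 240]
ROT     : [240, -3, -3, 240, 240]
POP     : [240, -3, -3, 240]
ROT     : [240, -3, 240, -3]
SWAP    : [240, -3, -3, 240]
POP     : [240, -3, -3]
PUSH 9  : [240, -3, -3, 9]
LT      : [240, -3, 1]
PUSH 7  : [240, -3, 1, 7]
GT      : [240, -3, 0]
OVER    : [240, -3, 0, -3]
OVER    : [240, -3, 0, -3, 0]
SWAP    : [240, -3, 0, 0, -3]
LT      : [240, -3, 0, 0]
POP     : [240, -3, 0]
SUB     : [240, -3]
OVER    : [240, -3, 240]

3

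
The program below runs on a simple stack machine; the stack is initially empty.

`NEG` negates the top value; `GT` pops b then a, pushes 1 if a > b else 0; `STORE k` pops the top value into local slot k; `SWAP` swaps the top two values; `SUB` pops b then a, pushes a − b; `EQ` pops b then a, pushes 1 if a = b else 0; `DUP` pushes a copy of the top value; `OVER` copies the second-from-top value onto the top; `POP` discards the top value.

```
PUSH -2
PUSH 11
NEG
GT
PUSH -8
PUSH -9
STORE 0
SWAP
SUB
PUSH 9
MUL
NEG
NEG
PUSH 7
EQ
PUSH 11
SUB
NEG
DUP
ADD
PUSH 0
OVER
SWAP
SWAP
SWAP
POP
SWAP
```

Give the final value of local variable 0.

PUSH -2 -> [-2]
PUSH 11 -> [-2, 11]
NEG     -> [-2, -11]
GT      -> [1]
PUSH -8 -> [1, -8]
PUSH -9 -> [1, -8, -9]
STORE 0 -> [1, -8]
SWAP    -> [-8, 1]
SUB     -> [-9]
PUSH 9  -> [-9, 9]
MUL     -> [-81]
NEG     -> [81]
NEG     -> [-81]
PUSH 7  -> [-81, 7]
EQ      -> [0]
PUSH 11 -> [0, 11]
SUB     -> [-11]
NEG     -> [11]
DUP     -> [11, 11]
ADD     -> [22]
PUSH 0  -> [22, 0]
OVER    -> [22, 0, 22]
SWAP    -> [22, 22, 0]
SWAP    -> [22, 0, 22]
SWAP    -> [22, 22, 0]
POP     -> [22, 22]
SWAP    -> [22, 22]

-9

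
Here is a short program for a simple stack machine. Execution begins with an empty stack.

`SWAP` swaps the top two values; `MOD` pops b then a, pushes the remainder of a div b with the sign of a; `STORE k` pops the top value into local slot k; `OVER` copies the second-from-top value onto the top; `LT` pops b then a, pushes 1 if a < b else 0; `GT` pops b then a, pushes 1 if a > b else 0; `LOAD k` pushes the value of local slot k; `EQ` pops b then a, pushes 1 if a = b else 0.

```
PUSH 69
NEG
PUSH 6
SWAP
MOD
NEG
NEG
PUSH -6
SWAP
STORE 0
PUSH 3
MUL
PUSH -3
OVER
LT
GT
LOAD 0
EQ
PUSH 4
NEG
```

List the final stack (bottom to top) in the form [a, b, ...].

PUSH 69 : [69]
NEG     : [-69]
PUSH 6  : [-69, 6]
SWAP    : [6, -69]
MOD     : [6]
NEG     : [-6]
NEG     : [6]
PUSH -6 : [6, -6]
SWAP    : [-6, 6]
STORE 0 : [-6]
PUSH 3  : [-6, 3]
MUL     : [-18]
PUSH -3 : [-18, -3]
OVER    : [-18, -3, -18]
LT      : [-18, 0]
GT      : [0]
LOAD 0  : [0, 6]
EQ      : [0]
PUSH 4  : [0, 4]
NEG     : [0, -4]

[0, -4]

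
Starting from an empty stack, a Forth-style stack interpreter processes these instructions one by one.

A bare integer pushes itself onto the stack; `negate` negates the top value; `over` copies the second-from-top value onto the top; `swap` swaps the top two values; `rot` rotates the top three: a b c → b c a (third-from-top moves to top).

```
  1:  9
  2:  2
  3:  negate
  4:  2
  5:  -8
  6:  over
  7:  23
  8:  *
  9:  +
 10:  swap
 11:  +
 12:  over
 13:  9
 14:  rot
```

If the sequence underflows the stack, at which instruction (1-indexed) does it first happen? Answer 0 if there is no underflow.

0

9      → 9
2      → 9 2
negate → 9 -2
2      → 9 -2 2
-8     → 9 -2 2 -8
over   → 9 -2 2 -8 2
23     → 9 -2 2 -8 2 23
*      → 9 -2 2 -8 46
+      → 9 -2 2 38
swap   → 9 -2 38 2
+      → 9 -2 40
over   → 9 -2 40 -2
9      → 9 -2 40 -2 9
rot    → 9 -2 -2 9 40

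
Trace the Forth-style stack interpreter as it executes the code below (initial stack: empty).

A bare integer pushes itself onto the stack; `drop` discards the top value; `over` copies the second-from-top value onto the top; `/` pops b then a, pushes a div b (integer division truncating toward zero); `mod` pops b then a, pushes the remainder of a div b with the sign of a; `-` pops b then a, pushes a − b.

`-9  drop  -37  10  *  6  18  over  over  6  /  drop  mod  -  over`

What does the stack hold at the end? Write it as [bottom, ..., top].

[-370, 6, -370]

-9   → -9
drop → (empty)
-37  → -37
10   → -37 10
*    → -370
6    → -370 6
18   → -370 6 18
over → -370 6 18 6
over → -370 6 18 6 18
6    → -370 6 18 6 18 6
/    → -370 6 18 6 3
drop → -370 6 18 6
mod  → -370 6 0
-    → -370 6
over → -370 6 -370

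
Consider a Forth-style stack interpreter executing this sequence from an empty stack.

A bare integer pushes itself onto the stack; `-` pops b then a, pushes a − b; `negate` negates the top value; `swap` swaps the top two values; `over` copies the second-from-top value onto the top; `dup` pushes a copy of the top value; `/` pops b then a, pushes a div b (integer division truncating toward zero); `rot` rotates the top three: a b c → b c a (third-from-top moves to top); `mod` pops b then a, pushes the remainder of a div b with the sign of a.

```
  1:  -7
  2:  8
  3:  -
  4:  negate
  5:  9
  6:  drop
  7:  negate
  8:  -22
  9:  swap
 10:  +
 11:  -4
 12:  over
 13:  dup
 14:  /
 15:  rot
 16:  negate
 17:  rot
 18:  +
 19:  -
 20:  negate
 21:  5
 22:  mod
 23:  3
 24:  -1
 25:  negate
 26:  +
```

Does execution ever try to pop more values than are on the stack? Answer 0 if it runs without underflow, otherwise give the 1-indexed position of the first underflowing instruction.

-7     -> -7
8      -> -7 8
-      -> -15
negate -> 15
9      -> 15 9
drop   -> 15
negate -> -15
-22    -> -15 -22
swap   -> -22 -15
+      -> -37
-4     -> -37 -4
over   -> -37 -4 -37
dup    -> -37 -4 -37 -37
/      -> -37 -4 1
rot    -> -4 1 -37
negate -> -4 1 37
rot    -> 1 37 -4
+      -> 1 33
-      -> -32
negate -> 32
5      -> 32 5
mod    -> 2
3      -> 2 3
-1     -> 2 3 -1
negate -> 2 3 1
+      -> 2 4

0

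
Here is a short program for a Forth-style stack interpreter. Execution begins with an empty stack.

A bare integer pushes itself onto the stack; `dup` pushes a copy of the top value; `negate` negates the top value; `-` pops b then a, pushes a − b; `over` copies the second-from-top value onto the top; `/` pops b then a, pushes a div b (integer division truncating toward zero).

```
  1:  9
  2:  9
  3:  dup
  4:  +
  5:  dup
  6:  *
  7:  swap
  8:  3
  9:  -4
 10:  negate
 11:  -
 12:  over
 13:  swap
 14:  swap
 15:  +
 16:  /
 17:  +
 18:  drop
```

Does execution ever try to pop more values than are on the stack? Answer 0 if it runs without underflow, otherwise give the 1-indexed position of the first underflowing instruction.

9       9
9       9 9
dup     9 9 9
+       9 18
dup     9 18 18
*       9 324
swap    324 9
3       324 9 3
-4      324 9 3 -4
negate  324 9 3 4
-       324 9 -1
over    324 9 -1 9
swap    324 9 9 -1
swap    324 9 -1 9
+       324 9 8
/       324 1
+       325
drop    (empty)

0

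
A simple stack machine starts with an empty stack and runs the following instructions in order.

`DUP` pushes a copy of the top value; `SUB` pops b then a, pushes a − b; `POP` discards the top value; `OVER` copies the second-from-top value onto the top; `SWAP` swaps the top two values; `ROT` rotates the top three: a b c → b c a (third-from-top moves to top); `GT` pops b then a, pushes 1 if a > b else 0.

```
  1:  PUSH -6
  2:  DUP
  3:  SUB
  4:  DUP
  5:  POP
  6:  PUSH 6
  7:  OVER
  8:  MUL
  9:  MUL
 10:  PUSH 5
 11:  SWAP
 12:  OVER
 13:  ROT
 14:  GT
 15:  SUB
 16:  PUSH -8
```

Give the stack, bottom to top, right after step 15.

[0]

PUSH -6 → -6
DUP     → -6 -6
SUB     → 0
DUP     → 0 0
POP     → 0
PUSH 6  → 0 6
OVER    → 0 6 0
MUL     → 0 0
MUL     → 0
PUSH 5  → 0 5
SWAP    → 5 0
OVER    → 5 0 5
ROT     → 0 5 5
GT      → 0 0
SUB     → 0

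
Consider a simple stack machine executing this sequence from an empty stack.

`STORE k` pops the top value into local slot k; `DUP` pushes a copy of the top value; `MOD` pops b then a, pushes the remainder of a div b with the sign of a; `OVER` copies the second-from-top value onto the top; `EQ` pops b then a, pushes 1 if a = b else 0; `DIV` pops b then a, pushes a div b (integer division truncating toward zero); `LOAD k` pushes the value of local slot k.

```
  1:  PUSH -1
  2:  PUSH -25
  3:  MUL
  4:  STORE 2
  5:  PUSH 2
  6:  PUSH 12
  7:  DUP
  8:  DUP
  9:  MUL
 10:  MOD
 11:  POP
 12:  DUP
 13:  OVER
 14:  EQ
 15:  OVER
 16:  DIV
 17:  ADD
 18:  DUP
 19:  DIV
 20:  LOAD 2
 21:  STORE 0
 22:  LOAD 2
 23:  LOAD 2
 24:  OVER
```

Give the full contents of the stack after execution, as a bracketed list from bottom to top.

PUSH -1   [-1]
PUSH -25  [-1, -25]
MUL       [25]
STORE 2   []
PUSH 2    [2]
PUSH 12   [2, 12]
DUP       [2, 12, 12]
DUP       [2, 12, 12, 12]
MUL       [2, 12, 144]
MOD       [2, 12]
POP       [2]
DUP       [2, 2]
OVER      [2, 2, 2]
EQ        [2, 1]
OVER      [2, 1, 2]
DIV       [2, 0]
ADD       [2]
DUP       [2, 2]
DIV       [1]
LOAD 2    [1, 25]
STORE 0   [1]
LOAD 2    [1, 25]
LOAD 2    [1, 25, 25]
OVER      [1, 25, 25, 25]

[1, 25, 25, 25]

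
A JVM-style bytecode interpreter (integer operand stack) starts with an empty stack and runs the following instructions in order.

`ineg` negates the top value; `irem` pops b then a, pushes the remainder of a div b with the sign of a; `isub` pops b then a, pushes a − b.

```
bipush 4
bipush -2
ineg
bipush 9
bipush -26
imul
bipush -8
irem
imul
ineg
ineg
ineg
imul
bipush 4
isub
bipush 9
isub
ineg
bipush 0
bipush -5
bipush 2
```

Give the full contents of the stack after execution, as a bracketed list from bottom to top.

[-3, 0, -5, 2]

bipush 4    4
bipush -2   4 -2
ineg        4 2
bipush 9    4 2 9
bipush -26  4 2 9 -26
imul        4 2 -234
bipush -8   4 2 -234 -8
irem        4 2 -2
imul        4 -4
ineg        4 4
ineg        4 -4
ineg        4 4
imul        16
bipush 4    16 4
isub        12
bipush 9    12 9
isub        3
ineg        -3
bipush 0    -3 0
bipush -5   -3 0 -5
bipush 2    -3 0 -5 2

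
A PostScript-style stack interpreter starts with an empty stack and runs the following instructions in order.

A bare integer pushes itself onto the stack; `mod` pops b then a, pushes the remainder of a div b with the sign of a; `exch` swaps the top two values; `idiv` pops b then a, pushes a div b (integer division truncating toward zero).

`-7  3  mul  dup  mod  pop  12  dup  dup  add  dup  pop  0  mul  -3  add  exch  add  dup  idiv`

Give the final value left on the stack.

1

-7   → -7
3    → -7 3
mul  → -21
dup  → -21 -21
mod  → 0
pop  → (empty)
12   → 12
dup  → 12 12
dup  → 12 12 12
add  → 12 24
dup  → 12 24 24
pop  → 12 24
0    → 12 24 0
mul  → 12 0
-3   → 12 0 -3
add  → 12 -3
exch → -3 12
add  → 9
dup  → 9 9
idiv → 1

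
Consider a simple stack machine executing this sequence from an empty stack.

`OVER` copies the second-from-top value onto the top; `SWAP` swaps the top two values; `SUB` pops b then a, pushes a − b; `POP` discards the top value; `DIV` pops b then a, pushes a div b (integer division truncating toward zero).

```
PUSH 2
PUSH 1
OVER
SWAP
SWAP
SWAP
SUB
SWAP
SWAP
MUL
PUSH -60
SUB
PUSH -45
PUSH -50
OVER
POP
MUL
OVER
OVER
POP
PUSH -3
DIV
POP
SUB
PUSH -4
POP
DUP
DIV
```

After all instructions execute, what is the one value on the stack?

1

PUSH 2   -> [2]
PUSH 1   -> [2, 1]
OVER     -> [2, 1, 2]
SWAP     -> [2, 2, 1]
SWAP     -> [2, 1, 2]
SWAP     -> [2, 2, 1]
SUB      -> [2, 1]
SWAP     -> [1, 2]
SWAP     -> [2, 1]
MUL      -> [2]
PUSH -60 -> [2, -60]
SUB      -> [62]
PUSH -45 -> [62, -45]
PUSH -50 -> [62, -45, -50]
OVER     -> [62, -45, -50, -45]
POP      -> [62, -45, -50]
MUL      -> [62, 2250]
OVER     -> [62, 2250, 62]
OVER     -> [62, 2250, 62, 2250]
POP      -> [62, 2250, 62]
PUSH -3  -> [62, 2250, 62, -3]
DIV      -> [62, 2250, -20]
POP      -> [62, 2250]
SUB      -> [-2188]
PUSH -4  -> [-2188, -4]
POP      -> [-2188]
DUP      -> [-2188, -2188]
DIV      -> [1]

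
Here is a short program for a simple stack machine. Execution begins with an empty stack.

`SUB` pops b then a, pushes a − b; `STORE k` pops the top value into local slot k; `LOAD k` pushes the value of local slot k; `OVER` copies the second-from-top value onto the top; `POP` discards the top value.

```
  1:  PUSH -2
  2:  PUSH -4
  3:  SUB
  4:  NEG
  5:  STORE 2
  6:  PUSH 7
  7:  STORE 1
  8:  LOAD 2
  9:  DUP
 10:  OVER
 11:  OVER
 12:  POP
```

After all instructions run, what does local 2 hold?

PUSH -2 -> -2
PUSH -4 -> -2 -4
SUB     -> 2
NEG     -> -2
STORE 2 -> (empty)
PUSH 7  -> 7
STORE 1 -> (empty)
LOAD 2  -> -2
DUP     -> -2 -2
OVER    -> -2 -2 -2
OVER    -> -2 -2 -2 -2
POP     -> -2 -2 -2

-2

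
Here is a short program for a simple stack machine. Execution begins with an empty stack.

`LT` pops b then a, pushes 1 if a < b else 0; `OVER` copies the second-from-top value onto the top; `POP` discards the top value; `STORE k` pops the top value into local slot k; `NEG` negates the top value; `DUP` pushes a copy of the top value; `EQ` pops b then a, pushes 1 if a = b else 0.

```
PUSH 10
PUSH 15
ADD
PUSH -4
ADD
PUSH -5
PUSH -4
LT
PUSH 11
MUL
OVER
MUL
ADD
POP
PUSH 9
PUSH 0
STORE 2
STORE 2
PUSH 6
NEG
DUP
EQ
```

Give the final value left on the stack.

PUSH 10 → 10
PUSH 15 → 10 15
ADD     → 25
PUSH -4 → 25 -4
ADD     → 21
PUSH -5 → 21 -5
PUSH -4 → 21 -5 -4
LT      → 21 1
PUSH 11 → 21 1 11
MUL     → 21 11
OVER    → 21 11 21
MUL     → 21 231
ADD     → 252
POP     → (empty)
PUSH 9  → 9
PUSH 0  → 9 0
STORE 2 → 9
STORE 2 → (empty)
PUSH 6  → 6
NEG     → -6
DUP     → -6 -6
EQ      → 1

1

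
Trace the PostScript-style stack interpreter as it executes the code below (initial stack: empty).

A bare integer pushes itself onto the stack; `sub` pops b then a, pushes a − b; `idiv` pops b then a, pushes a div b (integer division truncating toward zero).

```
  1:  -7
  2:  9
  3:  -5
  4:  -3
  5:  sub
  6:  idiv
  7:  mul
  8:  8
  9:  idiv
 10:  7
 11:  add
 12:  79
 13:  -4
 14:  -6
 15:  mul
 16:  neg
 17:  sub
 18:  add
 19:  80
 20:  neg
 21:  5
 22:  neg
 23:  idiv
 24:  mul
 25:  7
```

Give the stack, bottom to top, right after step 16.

[10, 79, -24]

-7   : -7
9    : -7 9
-5   : -7 9 -5
-3   : -7 9 -5 -3
sub  : -7 9 -2
idiv : -7 -4
mul  : 28
8    : 28 8
idiv : 3
7    : 3 7
add  : 10
79   : 10 79
-4   : 10 79 -4
-6   : 10 79 -4 -6
mul  : 10 79 24
neg  : 10 79 -24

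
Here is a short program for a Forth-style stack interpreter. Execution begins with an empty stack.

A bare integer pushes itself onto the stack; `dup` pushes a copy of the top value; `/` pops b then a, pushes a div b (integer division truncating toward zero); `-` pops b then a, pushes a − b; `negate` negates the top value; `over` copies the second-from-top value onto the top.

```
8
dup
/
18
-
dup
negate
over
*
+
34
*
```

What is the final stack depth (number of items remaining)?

1

8      → 8
dup    → 8 8
/      → 1
18     → 1 18
-      → -17
dup    → -17 -17
negate → -17 17
over   → -17 17 -17
*      → -17 -289
+      → -306
34     → -306 34
*      → -10404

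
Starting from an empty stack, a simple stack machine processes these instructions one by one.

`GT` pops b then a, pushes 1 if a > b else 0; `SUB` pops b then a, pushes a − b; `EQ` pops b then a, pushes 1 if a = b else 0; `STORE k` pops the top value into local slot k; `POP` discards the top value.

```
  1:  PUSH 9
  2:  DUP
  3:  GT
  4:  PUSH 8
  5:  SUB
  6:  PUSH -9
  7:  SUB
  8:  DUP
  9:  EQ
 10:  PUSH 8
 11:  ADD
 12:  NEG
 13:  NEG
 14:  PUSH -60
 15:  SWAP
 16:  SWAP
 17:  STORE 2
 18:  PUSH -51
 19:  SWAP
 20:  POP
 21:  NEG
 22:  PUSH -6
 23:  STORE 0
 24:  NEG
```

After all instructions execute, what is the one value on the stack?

-51

PUSH 9   → 9
DUP      → 9 9
GT       → 0
PUSH 8   → 0 8
SUB      → -8
PUSH -9  → -8 -9
SUB      → 1
DUP      → 1 1
EQ       → 1
PUSH 8   → 1 8
ADD      → 9
NEG      → -9
NEG      → 9
PUSH -60 → 9 -60
SWAP     → -60 9
SWAP     → 9 -60
STORE 2  → 9
PUSH -51 → 9 -51
SWAP     → -51 9
POP      → -51
NEG      → 51
PUSH -6  → 51 -6
STORE 0  → 51
NEG      → -51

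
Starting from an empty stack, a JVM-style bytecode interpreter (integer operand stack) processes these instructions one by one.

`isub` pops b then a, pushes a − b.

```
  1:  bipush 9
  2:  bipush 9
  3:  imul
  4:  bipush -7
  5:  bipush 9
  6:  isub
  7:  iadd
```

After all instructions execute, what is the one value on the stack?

bipush 9  -> 9
bipush 9  -> 9 9
imul      -> 81
bipush -7 -> 81 -7
bipush 9  -> 81 -7 9
isub      -> 81 -16
iadd      -> 65

65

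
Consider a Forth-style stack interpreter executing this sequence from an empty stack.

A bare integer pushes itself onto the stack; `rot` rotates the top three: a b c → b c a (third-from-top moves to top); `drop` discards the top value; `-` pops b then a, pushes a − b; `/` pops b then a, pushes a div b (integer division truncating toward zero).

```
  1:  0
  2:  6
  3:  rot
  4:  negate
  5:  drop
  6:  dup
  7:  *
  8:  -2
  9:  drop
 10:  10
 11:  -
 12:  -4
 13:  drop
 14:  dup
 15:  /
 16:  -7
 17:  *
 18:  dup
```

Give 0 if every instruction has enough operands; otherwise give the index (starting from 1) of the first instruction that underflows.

3

0 -> [0]
6 -> [0, 6]
rot  — needs 3 operands, stack has 2 → underflow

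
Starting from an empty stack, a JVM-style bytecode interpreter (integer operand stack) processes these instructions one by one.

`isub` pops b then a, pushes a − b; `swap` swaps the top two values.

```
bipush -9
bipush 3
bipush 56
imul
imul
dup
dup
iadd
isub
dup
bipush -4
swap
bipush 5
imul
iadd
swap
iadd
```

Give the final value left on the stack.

9068

bipush -9 : -9
bipush 3  : -9 3
bipush 56 : -9 3 56
imul      : -9 168
imul      : -1512
dup       : -1512 -1512
dup       : -1512 -1512 -1512
iadd      : -1512 -3024
isub      : 1512
dup       : 1512 1512
bipush -4 : 1512 1512 -4
swap      : 1512 -4 1512
bipush 5  : 1512 -4 1512 5
imul      : 1512 -4 7560
iadd      : 1512 7556
swap      : 7556 1512
iadd      : 9068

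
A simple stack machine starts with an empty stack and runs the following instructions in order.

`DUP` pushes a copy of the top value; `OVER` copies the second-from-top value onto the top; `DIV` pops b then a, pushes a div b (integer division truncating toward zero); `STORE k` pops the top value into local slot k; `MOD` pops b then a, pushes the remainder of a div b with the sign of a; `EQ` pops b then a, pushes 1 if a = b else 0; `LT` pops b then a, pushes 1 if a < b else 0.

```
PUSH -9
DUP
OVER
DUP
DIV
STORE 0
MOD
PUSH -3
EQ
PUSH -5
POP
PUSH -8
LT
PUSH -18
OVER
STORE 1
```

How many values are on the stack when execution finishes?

PUSH -9  : [-9]
DUP      : [-9, -9]
OVER     : [-9, -9, -9]
DUP      : [-9, -9, -9, -9]
DIV      : [-9, -9, 1]
STORE 0  : [-9, -9]
MOD      : [0]
PUSH -3  : [0, -3]
EQ       : [0]
PUSH -5  : [0, -5]
POP      : [0]
PUSH -8  : [0, -8]
LT       : [0]
PUSH -18 : [0, -18]
OVER     : [0, -18, 0]
STORE 1  : [0, -18]

2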